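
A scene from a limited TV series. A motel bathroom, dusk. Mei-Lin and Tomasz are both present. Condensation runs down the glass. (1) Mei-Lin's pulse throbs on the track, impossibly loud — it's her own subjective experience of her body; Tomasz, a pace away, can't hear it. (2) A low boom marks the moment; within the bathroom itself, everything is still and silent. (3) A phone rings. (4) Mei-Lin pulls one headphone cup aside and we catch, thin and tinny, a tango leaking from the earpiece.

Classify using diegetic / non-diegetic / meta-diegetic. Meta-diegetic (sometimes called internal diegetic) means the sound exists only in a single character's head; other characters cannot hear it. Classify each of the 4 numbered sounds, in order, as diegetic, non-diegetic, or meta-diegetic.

(1) it's Mei-Lin's internal bodily sensation rendered as sound; only Mei-Lin 'hears' it → meta-diegetic.
(2) nothing in the scene produces it; it's an accent added for the audience → non-diegetic.
(3) is diegetic: a phone is a real object/event in the scene's world.
Sound (4): the headphones are an on-screen source, so diegetic.

meta-diegetic, non-diegetic, diegetic, diegetic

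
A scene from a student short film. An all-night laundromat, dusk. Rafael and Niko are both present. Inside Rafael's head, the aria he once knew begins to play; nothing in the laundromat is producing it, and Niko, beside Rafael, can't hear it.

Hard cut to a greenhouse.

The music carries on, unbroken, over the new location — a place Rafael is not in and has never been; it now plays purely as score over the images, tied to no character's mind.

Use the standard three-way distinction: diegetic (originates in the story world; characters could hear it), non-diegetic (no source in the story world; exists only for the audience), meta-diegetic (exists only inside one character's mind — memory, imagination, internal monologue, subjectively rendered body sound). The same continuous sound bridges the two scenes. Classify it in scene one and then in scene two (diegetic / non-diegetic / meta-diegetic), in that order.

meta-diegetic, non-diegetic

Scene one: the music exists only inside Rafael's mind; Niko can't hear it → meta-diegetic.
Scene two: it's detached from Rafael entirely and plays over unrelated images with no in-world source — conventional underscore → non-diegetic.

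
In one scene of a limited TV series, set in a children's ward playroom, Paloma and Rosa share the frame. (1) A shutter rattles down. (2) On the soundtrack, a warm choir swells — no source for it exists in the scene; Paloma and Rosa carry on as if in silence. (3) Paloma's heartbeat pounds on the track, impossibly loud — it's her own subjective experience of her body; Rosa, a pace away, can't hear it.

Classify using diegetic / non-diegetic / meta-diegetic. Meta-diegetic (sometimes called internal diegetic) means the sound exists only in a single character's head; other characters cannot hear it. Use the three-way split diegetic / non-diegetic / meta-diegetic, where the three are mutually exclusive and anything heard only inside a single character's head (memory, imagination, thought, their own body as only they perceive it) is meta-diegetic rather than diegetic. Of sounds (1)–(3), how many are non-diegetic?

1

(1) is diegetic: an in-world source (a shutter); characters could hear it.
(2) nothing in the playroom produces it and the characters don't hear it — pure soundtrack → non-diegetic.
(3) is meta-diegetic: it's Paloma's internal bodily sensation rendered as sound; only Paloma 'hears' it.
So 1 of the 3 is non-diegetic: (2).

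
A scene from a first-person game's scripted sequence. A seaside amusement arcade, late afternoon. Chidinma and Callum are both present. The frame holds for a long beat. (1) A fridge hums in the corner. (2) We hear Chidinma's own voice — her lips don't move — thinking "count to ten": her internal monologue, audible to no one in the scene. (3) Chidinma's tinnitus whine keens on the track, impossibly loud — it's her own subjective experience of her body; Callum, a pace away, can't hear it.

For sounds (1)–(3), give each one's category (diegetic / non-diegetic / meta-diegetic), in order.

diegetic, meta-diegetic, meta-diegetic

(1) ambient/room sound belonging to the story's physical space → diegetic.
(2) it's Chidinma's unspoken thought, heard only by the audience via her subjectivity → meta-diegetic.
Sound (3): a subjective body sound — Chidinma's private perception, inaudible to Callum, so meta-diegetic.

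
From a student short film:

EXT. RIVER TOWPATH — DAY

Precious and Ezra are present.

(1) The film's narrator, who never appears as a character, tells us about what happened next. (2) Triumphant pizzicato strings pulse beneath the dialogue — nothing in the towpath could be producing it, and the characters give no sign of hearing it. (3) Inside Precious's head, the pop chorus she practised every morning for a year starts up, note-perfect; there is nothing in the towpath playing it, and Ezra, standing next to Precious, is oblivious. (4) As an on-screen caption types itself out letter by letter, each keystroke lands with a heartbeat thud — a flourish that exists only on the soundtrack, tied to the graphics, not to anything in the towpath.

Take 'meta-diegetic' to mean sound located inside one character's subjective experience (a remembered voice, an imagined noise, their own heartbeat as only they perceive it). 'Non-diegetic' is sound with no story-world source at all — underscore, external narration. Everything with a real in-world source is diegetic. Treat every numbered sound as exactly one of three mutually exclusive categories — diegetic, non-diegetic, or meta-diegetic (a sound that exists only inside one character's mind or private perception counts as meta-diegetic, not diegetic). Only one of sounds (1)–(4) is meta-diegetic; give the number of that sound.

Sound (1): commentary laid over the scene from outside the fiction, so non-diegetic.
(2) is non-diegetic: nothing in the towpath produces it and the characters don't hear it — pure soundtrack.
(3) remembered music, private to Precious — Ezra is oblivious because it isn't in the room → meta-diegetic.
Sound (4): it accompanies on-screen graphics, not anything inside the story world, so non-diegetic.
Only (3) is meta-diegetic.

3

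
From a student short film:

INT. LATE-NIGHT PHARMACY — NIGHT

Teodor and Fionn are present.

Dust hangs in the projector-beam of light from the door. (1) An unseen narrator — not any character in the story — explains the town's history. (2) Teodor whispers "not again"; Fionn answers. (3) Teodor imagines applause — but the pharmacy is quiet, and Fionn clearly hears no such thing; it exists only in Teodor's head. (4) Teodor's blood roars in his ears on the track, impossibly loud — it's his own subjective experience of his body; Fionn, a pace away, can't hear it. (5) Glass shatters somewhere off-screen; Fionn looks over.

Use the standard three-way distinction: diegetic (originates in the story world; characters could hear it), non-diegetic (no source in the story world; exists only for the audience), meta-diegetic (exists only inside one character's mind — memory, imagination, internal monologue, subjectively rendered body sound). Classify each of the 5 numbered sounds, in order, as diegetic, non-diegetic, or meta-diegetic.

Sound (1): the narrator exists outside the story world, addressing only the audience, so non-diegetic.
Sound (2): spoken by a character present in the story world, so diegetic.
Sound (3): subjective to Teodor: the pharmacy is silent and Fionn hears nothing, so meta-diegetic.
Sound (4): it's Teodor's internal bodily sensation rendered as sound; only Teodor 'hears' it, so meta-diegetic.
(5) is diegetic: the sound comes from glass physically present in the location.

non-diegetic, diegetic, meta-diegetic, meta-diegetic, diegetic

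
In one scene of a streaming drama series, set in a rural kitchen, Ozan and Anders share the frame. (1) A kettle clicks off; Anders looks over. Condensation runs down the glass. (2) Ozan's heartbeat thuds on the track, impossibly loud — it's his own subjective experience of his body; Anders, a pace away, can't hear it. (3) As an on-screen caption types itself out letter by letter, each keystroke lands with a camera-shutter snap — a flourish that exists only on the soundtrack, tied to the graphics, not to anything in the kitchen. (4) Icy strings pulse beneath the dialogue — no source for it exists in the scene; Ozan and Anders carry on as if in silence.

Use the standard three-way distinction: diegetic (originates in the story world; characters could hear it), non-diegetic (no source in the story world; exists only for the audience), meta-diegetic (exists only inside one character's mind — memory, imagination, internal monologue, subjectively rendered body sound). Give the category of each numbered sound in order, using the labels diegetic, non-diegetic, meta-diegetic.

(1) the sound comes from a kettle physically present in the location → diegetic.
(2) a subjective body sound — Ozan's private perception, inaudible to Anders → meta-diegetic.
(3) it accompanies on-screen graphics, not anything inside the story world → non-diegetic.
(4) score with no on-screen or off-screen source; it exists for the audience alone → non-diegetic.

diegetic, meta-diegetic, non-diegetic, non-diegetic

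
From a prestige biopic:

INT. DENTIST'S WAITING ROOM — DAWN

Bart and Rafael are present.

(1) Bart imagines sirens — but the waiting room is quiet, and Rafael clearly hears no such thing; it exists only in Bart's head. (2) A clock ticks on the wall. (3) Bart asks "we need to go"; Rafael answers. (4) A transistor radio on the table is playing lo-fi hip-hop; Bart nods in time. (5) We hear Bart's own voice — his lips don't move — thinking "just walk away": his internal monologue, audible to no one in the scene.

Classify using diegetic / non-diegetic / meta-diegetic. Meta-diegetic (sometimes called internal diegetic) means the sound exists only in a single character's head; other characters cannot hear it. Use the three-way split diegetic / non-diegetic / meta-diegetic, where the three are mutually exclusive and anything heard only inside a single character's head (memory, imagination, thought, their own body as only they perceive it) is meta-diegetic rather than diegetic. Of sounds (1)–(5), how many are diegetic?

Sound (1): the sound is imagined by Bart; nothing in the story world is producing it and Rafael can't hear it, so meta-diegetic.
(2) a clock is a real object/event in the scene's world → diegetic.
(3) spoken by a character present in the story world → diegetic.
(4) the music comes from an on-screen device that Bart responds to → diegetic.
(5) Bart's thought-voice: a private mental sound no other character can hear → meta-diegetic.
So 3 of the 5 are diegetic: (2), (3), (4).

3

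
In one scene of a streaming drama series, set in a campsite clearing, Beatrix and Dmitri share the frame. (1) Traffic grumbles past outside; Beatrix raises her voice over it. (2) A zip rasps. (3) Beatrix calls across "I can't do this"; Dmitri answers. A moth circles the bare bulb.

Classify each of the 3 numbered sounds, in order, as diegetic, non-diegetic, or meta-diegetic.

(1) is diegetic: ambient/room sound belonging to the story's physical space.
(2) an in-world source (a zip); characters could hear it → diegetic.
Sound (3): on-screen dialogue — Beatrix speaks and Dmitri is there to hear, so diegetic.

diegetic, diegetic, diegetic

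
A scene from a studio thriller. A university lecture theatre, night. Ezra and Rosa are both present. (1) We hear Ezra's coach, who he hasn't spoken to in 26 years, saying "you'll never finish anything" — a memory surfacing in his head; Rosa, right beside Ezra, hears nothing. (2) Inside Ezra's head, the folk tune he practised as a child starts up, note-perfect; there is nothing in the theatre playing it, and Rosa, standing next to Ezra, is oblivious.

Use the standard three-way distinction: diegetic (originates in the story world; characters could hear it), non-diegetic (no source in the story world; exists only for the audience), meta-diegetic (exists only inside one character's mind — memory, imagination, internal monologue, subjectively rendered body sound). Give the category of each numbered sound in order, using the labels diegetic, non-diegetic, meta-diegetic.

(1) the voice is a memory playing only inside Ezra's mind; Rosa can't hear it → meta-diegetic.
Sound (2): it lives in Ezra's subjectivity, not in the theatre, so meta-diegetic.

meta-diegetic, meta-diegetic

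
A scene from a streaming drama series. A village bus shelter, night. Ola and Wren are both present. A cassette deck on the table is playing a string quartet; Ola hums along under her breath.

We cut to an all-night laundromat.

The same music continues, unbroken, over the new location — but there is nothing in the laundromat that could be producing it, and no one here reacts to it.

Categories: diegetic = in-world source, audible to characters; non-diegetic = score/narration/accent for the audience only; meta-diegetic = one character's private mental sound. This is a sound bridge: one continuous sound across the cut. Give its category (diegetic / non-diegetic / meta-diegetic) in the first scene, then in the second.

diegetic, non-diegetic

Scene one: a cassette deck is an on-screen source and Ola reacts to it → diegetic.
Scene two: there is no source in the laundromat and no one hears it — it's now underscore → non-diegetic.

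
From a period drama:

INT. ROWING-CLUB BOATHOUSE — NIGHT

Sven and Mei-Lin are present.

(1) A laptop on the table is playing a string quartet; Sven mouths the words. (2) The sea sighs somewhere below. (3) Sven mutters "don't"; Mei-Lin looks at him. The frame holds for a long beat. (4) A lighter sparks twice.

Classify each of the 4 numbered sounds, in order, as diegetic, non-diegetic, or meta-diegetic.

diegetic, diegetic, diegetic, diegetic

Sound (1): a laptop is a physical source in the scene and Sven reacts to it, so diegetic.
(2) the sea is part of the location's real environment → diegetic.
(3) is diegetic: spoken by a character present in the story world.
(4) an in-world source (a lighter); characters could hear it → diegetic.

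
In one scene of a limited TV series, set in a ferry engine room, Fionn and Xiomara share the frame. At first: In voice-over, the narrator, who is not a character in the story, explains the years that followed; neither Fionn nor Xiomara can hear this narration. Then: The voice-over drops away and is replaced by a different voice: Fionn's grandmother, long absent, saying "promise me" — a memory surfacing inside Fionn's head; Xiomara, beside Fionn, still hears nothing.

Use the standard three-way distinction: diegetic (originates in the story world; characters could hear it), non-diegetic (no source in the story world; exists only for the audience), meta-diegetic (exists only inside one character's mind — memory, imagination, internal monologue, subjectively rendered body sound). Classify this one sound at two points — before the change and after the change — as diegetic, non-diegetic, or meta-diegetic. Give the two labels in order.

Before the change: the external narrator addresses only the audience — outside the story world → non-diegetic.
After the change: the replacement voice is a memory inside Fionn's mind specifically → meta-diegetic.

non-diegetic, meta-diegetic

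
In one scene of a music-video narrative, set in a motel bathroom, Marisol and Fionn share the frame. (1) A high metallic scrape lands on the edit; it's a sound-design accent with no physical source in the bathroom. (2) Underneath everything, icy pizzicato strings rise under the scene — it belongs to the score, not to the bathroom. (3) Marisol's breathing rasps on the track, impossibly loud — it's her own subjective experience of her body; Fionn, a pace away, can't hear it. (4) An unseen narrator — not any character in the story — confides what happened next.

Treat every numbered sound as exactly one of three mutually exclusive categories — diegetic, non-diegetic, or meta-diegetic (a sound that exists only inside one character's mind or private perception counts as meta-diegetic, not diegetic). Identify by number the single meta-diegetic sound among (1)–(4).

3

(1) it's a sound-design accent with no in-world source; no one in the scene can hear it → non-diegetic.
(2) is non-diegetic: nothing in the bathroom produces it and the characters don't hear it — pure soundtrack.
(3) is meta-diegetic: it's Marisol's internal bodily sensation rendered as sound; only Marisol 'hears' it.
(4) is non-diegetic: external voice-over — not a character, not heard by anyone in the scene.
Only (3) is meta-diegetic.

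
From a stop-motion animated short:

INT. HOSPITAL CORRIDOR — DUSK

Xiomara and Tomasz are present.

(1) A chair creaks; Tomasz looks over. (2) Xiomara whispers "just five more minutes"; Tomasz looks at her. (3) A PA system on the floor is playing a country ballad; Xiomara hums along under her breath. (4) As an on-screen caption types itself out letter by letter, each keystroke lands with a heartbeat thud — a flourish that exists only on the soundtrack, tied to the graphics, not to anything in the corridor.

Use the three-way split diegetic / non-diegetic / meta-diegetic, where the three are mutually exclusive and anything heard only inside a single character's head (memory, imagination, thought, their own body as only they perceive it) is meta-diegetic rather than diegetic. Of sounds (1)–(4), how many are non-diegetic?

(1) is diegetic: an in-world source (a chair); characters could hear it.
(2) is diegetic: on-screen dialogue — Xiomara speaks and Tomasz is there to hear.
(3) is diegetic: a PA system is a physical source in the scene and Xiomara reacts to it.
(4) is non-diegetic: it accompanies on-screen graphics, not anything inside the story world.
So 1 of the 4 is non-diegetic: (4).

1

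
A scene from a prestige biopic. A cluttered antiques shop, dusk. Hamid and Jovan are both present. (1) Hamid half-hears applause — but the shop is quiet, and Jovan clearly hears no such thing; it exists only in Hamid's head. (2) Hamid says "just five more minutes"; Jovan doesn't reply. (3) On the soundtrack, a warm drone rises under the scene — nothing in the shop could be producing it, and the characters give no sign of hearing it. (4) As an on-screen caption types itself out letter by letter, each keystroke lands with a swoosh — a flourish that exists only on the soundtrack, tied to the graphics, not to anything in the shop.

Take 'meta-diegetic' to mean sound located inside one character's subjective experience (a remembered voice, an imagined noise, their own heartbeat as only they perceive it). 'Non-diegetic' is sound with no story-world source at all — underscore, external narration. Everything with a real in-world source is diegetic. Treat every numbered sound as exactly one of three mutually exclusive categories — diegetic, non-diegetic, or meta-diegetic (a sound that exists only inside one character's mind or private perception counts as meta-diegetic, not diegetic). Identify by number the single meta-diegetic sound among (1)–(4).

1

(1) is meta-diegetic: the sound is imagined by Hamid; nothing in the story world is producing it and Jovan can't hear it.
(2) is diegetic: spoken by a character present in the story world.
(3) is non-diegetic: it has no source in the story world and no character can hear it — it's underscore.
(4) is non-diegetic: sound married to a title/caption — outside the diegesis by definition.
Only (1) is meta-diegetic.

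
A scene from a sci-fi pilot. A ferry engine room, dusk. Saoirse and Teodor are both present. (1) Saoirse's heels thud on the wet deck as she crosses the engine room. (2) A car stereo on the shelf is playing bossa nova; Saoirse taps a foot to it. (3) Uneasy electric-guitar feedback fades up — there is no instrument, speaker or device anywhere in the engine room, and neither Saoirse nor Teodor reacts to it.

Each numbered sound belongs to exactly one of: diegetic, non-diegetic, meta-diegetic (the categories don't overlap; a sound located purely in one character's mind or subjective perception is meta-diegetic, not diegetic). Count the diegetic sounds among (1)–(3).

2

(1) is diegetic: it's the physical sound of Saoirse moving in the space.
(2) the music comes from an on-screen device that Saoirse responds to → diegetic.
Sound (3): it has no source in the story world and no character can hear it — it's underscore, so non-diegetic.
So 2 of the 3 are diegetic: (1), (2).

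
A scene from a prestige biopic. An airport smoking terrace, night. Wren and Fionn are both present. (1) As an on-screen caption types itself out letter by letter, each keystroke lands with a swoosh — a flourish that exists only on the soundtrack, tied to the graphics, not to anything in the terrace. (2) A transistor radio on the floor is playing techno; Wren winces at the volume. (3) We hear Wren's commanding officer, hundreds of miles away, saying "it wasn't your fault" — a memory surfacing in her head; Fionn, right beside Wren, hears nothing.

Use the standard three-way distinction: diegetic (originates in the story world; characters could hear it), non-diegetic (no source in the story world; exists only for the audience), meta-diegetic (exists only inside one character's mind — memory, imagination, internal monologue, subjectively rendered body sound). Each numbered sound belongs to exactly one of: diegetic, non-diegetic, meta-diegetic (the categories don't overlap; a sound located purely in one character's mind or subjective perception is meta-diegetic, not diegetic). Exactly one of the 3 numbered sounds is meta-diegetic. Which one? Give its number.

(1) sound married to a title/caption — outside the diegesis by definition → non-diegetic.
(2) the music comes from an on-screen device that Wren responds to → diegetic.
(3) is meta-diegetic: a remembered line, private to Wren — not present in the room, not audible to Fionn.
Only (3) is meta-diegetic.

3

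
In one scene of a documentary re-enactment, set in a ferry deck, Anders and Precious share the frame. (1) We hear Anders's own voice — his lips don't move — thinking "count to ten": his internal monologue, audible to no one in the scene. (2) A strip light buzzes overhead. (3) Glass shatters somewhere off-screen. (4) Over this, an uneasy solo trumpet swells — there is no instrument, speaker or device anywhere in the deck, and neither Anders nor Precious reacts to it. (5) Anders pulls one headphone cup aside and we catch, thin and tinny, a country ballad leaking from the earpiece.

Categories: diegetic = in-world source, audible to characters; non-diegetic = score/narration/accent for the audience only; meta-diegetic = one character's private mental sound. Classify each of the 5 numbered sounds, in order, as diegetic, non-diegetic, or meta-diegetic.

meta-diegetic, diegetic, diegetic, non-diegetic, diegetic

Sound (1): it's Anders's unspoken thought, heard only by the audience via his subjectivity, so meta-diegetic.
Sound (2): it's the actual ambient sound of the location, so diegetic.
(3) glass is a real object/event in the scene's world → diegetic.
Sound (4): score with no on-screen or off-screen source; it exists for the audience alone, so non-diegetic.
Sound (5): the headphones are an on-screen source, so diegetic.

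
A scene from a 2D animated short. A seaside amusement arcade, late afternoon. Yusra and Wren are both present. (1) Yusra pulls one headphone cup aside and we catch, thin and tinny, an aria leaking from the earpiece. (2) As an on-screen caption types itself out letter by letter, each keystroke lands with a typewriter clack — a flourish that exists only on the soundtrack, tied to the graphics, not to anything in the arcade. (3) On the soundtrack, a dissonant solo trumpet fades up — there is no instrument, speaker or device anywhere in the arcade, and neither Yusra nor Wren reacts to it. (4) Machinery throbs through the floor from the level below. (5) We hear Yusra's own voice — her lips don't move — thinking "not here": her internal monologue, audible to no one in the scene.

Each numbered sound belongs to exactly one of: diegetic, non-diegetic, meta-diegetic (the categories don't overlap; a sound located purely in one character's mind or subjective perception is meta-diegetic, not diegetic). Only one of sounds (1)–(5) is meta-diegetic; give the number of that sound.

5

(1) is diegetic: the headphones are an on-screen source.
Sound (2): it accompanies on-screen graphics, not anything inside the story world, so non-diegetic.
(3) is non-diegetic: score with no on-screen or off-screen source; it exists for the audience alone.
(4) it's the actual ambient sound of the location → diegetic.
Sound (5): internal monologue — inside Yusra's mind, not spoken into the scene, so meta-diegetic.
Only (5) is meta-diegetic.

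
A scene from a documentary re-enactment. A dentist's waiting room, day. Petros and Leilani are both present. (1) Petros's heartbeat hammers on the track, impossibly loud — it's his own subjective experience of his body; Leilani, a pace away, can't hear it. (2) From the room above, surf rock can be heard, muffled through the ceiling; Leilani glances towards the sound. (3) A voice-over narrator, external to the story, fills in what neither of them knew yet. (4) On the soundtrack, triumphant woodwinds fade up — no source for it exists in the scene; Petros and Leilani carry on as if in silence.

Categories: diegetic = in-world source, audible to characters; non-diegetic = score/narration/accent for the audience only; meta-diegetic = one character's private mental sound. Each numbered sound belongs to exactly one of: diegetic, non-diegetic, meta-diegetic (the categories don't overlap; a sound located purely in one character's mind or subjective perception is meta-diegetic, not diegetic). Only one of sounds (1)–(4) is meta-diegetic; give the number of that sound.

1

(1) is meta-diegetic: it's Petros's internal bodily sensation rendered as sound; only Petros 'hears' it.
Sound (2): it's coming from the room above — a location within the story world — and Leilani reacts, so diegetic.
(3) external voice-over — not a character, not heard by anyone in the scene → non-diegetic.
(4) nothing in the waiting room produces it and the characters don't hear it — pure soundtrack → non-diegetic.
Only (1) is meta-diegetic.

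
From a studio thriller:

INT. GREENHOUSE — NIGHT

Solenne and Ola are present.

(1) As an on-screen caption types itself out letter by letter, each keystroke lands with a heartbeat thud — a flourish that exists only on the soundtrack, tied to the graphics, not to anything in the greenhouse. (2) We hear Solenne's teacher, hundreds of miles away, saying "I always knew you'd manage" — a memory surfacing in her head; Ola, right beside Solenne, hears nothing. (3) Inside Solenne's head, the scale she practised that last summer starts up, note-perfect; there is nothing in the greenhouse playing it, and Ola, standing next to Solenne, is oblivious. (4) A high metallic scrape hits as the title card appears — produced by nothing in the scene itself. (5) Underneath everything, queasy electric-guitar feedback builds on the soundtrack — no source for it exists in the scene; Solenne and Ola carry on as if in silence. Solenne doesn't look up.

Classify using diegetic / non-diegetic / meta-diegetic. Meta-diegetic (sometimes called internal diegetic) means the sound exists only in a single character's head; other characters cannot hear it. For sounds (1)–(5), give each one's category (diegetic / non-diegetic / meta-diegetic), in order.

non-diegetic, meta-diegetic, meta-diegetic, non-diegetic, non-diegetic

(1) it accompanies on-screen graphics, not anything inside the story world → non-diegetic.
(2) is meta-diegetic: the voice is a memory playing only inside Solenne's mind; Ola can't hear it.
(3) is meta-diegetic: remembered music, private to Solenne — Ola is oblivious because it isn't in the room.
(4) an editorial stinger — it belongs to the cut, not the story world → non-diegetic.
(5) it has no source in the story world and no character can hear it — it's underscore → non-diegetic.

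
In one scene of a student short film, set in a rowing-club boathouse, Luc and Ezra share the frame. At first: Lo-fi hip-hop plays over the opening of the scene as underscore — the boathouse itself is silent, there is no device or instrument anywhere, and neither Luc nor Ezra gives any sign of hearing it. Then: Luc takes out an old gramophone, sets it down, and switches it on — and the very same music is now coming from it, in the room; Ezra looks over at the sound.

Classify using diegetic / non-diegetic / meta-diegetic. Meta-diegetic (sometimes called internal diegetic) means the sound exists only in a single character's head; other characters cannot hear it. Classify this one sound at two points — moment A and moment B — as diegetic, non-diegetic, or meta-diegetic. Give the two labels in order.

non-diegetic, diegetic

Moment A: no in-world source exists and no character can hear it — underscore → non-diegetic.
Moment B: an old gramophone is now a real source in the story world and the characters hear it → diegetic.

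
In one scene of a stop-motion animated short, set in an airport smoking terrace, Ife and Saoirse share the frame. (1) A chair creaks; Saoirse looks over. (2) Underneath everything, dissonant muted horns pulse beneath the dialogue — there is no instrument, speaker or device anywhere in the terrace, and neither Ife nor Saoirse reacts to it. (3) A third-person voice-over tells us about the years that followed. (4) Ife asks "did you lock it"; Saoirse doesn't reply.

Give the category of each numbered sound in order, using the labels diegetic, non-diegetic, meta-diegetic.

diegetic, non-diegetic, non-diegetic, diegetic

(1) is diegetic: an in-world source (a chair); characters could hear it.
Sound (2): it has no source in the story world and no character can hear it — it's underscore, so non-diegetic.
Sound (3): the narrator exists outside the story world, addressing only the audience, so non-diegetic.
(4) is diegetic: spoken by a character present in the story world.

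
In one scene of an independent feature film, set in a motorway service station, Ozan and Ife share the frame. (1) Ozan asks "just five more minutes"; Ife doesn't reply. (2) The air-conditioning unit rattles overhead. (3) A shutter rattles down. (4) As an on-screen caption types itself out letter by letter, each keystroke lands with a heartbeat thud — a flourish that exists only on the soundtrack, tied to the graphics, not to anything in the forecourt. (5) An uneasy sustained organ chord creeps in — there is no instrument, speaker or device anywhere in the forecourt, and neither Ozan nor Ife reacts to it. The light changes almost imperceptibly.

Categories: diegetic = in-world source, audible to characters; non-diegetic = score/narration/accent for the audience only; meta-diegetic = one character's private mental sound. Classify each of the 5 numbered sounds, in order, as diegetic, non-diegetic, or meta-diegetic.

diegetic, diegetic, diegetic, non-diegetic, non-diegetic

Sound (1): Ozan is a character speaking aloud in the scene, so diegetic.
(2) ambient/room sound belonging to the story's physical space → diegetic.
(3) is diegetic: an in-world source (a shutter); characters could hear it.
(4) it accompanies on-screen graphics, not anything inside the story world → non-diegetic.
Sound (5): nothing in the forecourt produces it and the characters don't hear it — pure soundtrack, so non-diegetic.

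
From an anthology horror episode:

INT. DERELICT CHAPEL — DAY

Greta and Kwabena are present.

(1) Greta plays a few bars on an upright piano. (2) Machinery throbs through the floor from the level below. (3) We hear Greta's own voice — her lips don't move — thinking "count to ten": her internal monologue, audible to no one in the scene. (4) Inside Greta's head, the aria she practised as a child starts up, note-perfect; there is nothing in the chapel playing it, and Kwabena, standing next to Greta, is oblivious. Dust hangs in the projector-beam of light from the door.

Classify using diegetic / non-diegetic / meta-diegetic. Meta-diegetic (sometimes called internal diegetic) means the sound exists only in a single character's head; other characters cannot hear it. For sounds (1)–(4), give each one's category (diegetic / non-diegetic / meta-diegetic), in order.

diegetic, diegetic, meta-diegetic, meta-diegetic

(1) is diegetic: the instrument and the performer are both in the scene.
Sound (2): ambient/room sound belonging to the story's physical space, so diegetic.
(3) it's Greta's unspoken thought, heard only by the audience via her subjectivity → meta-diegetic.
(4) remembered music, private to Greta — Kwabena is oblivious because it isn't in the room → meta-diegetic.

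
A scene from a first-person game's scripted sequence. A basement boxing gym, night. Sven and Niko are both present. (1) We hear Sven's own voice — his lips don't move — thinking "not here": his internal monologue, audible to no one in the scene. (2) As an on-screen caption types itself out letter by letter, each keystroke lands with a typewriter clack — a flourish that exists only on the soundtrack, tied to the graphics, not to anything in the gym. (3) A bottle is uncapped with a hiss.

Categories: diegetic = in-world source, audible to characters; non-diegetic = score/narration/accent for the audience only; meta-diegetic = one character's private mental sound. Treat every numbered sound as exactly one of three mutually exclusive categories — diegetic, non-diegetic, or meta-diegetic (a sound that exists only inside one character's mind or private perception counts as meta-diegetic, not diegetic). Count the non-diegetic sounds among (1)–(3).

Sound (1): Sven's thought-voice: a private mental sound no other character can hear, so meta-diegetic.
(2) is non-diegetic: the caption isn't part of the story world, so neither is the sound tied to it.
(3) a bottle is a real object/event in the scene's world → diegetic.
So 1 of the 3 is non-diegetic: (2).

1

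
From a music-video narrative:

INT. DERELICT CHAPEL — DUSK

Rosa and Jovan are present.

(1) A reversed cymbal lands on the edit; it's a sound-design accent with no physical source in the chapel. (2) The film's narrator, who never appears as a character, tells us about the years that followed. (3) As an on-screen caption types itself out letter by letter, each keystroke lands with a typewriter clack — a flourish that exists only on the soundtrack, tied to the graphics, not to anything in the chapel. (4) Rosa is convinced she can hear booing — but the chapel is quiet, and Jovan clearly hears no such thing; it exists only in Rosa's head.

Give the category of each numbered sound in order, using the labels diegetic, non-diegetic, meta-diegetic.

(1) nothing in the scene produces it; it's an accent added for the audience → non-diegetic.
(2) the narrator exists outside the story world, addressing only the audience → non-diegetic.
(3) sound married to a title/caption — outside the diegesis by definition → non-diegetic.
(4) is meta-diegetic: the sound is imagined by Rosa; nothing in the story world is producing it and Jovan can't hear it.

non-diegetic, non-diegetic, non-diegetic, meta-diegetic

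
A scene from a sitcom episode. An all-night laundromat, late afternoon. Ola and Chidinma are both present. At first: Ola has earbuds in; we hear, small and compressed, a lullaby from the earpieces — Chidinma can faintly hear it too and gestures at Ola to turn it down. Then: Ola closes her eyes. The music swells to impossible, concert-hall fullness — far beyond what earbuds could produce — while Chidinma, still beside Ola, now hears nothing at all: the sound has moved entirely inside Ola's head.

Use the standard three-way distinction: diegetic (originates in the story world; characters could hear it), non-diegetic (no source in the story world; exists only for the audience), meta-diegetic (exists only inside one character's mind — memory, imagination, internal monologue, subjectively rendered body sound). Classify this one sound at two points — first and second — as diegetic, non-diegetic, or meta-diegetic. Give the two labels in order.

First: the earbuds are a physical source both characters can hear → diegetic.
Second: the music now exists only as Ola's subjective experience; Chidinma can no longer hear it → meta-diegetic.

diegetic, meta-diegetic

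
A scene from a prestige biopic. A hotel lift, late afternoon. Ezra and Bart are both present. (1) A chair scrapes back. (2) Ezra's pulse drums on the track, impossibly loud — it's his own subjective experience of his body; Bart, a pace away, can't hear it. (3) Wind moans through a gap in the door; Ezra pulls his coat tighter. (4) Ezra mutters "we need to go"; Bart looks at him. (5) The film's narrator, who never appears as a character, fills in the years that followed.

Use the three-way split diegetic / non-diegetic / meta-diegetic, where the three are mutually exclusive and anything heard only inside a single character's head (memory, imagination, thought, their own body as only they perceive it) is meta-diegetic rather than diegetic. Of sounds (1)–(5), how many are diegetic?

(1) a chair is a real object/event in the scene's world → diegetic.
(2) it's Ezra's internal bodily sensation rendered as sound; only Ezra 'hears' it → meta-diegetic.
(3) is diegetic: wind is part of the location's real environment.
(4) is diegetic: on-screen dialogue — Ezra speaks and Bart is there to hear.
(5) external voice-over — not a character, not heard by anyone in the scene → non-diegetic.
Diegetic: (1), (3), (4) — that's 3.

3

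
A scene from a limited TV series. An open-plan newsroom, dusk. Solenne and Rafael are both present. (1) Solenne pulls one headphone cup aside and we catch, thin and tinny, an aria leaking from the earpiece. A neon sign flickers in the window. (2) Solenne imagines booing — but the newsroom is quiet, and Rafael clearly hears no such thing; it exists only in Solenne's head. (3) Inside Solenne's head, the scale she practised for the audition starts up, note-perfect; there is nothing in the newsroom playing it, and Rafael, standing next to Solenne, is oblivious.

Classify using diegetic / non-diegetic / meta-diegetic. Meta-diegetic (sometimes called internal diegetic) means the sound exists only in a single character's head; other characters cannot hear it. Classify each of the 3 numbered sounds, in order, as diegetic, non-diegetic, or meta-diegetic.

diegetic, meta-diegetic, meta-diegetic

Sound (1): the headphones are an on-screen source, so diegetic.
Sound (2): subjective to Solenne: the newsroom is silent and Rafael hears nothing, so meta-diegetic.
(3) the music is a memory playing inside Solenne's mind alone; no real-world source, Rafael can't hear it → meta-diegetic.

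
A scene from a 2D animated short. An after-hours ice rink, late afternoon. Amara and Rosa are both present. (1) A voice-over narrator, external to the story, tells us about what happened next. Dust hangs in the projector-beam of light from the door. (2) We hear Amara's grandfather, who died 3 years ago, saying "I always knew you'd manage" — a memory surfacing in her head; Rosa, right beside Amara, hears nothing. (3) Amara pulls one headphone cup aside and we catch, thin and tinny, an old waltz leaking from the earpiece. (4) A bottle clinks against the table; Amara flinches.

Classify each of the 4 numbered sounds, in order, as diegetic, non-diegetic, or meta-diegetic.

(1) commentary laid over the scene from outside the fiction → non-diegetic.
(2) is meta-diegetic: the voice is a memory playing only inside Amara's mind; Rosa can't hear it.
(3) the headphones are an on-screen source → diegetic.
(4) a bottle is a real object/event in the scene's world → diegetic.

non-diegetic, meta-diegetic, diegetic, diegetic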